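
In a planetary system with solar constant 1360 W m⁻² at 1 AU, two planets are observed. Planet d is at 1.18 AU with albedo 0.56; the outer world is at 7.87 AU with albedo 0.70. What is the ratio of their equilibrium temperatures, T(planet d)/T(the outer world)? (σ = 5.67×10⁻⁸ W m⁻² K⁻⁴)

T₁/T₂ ≈ 2.842

T_eq = [S₀(1−A)/(4σd²)]^(1/4), so T ∝ (1−A)^(1/4) / √d.
T₁ = [1360×0.44/(4×5.67×10⁻⁸×1.18²)]^(1/4) = 208.64 K.
T₂ = [1360×0.30/(4×5.67×10⁻⁸×7.87²)]^(1/4) = 73.41 K.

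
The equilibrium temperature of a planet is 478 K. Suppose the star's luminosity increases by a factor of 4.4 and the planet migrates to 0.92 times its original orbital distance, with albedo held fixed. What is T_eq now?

T_eq ≈ 722 K

T_eq ∝ L^(1/4) · d^(−1/2).
T′ = 478 × 4.4^(1/4) / 0.92^(1/2) = 722 K.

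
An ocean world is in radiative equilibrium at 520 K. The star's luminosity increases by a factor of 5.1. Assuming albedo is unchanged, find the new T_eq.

T_eq ∝ L^(1/4) · d^(−1/2).
T′ = 520 × 5.1^(1/4) = 781 K.

T_eq ≈ 781 K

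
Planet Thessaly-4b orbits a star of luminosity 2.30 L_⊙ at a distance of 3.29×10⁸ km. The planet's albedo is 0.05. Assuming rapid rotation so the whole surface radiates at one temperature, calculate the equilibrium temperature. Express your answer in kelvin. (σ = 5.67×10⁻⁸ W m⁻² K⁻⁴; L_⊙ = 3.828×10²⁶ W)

T_eq ≈ 228 K

d = 3.29×10⁸ km = 3.29×10¹¹ m.
L = 2.30 × 3.828×10²⁶ = 8.80×10²⁶ W.
Flux: S = L/(4πd²) = 8.80×10²⁶/(4π×(3.29×10¹¹)²) = 647 W m⁻².
Energy balance: absorbed = emitted ⇒ πR²·S(1−A) = 4πR²·σT_eq⁴, so T_eq⁴ = S(1−A)/(4σ).
T_eq = [647 × 0.95 / (4 × 5.67×10⁻⁸)]^(1/4) = (2.71×10⁹)^(1/4) = 228 K.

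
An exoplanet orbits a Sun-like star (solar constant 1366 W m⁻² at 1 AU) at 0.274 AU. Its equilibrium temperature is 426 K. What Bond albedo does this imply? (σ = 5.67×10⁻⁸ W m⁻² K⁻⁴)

A ≈ 0.59

Flux at 0.274 AU: S = 1366/0.274² = 1.82×10⁴ W m⁻².
From T_eq⁴ = S(1−A)/(4σ): 1−A = 4σT_eq⁴/S.
1−A = 4 × 5.67×10⁻⁸ × (426)⁴ / 1.82×10⁴ = 0.411.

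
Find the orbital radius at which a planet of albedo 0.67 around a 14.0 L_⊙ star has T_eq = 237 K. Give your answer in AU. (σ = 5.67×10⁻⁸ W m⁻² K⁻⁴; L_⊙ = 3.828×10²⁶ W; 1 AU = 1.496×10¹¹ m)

d ≈ 2.96 AU

L = 14.0 × 3.828×10²⁶ = 5.36×10²⁷ W.
From T_eq⁴ = L(1−A)/(16πσd²): d = √[L(1−A)/(16πσT_eq⁴)].
d = √[5.36×10²⁷ × 0.33 / (16π × 5.67×10⁻⁸ × (237)⁴)] = 4.43×10¹¹ m = 2.96 AU.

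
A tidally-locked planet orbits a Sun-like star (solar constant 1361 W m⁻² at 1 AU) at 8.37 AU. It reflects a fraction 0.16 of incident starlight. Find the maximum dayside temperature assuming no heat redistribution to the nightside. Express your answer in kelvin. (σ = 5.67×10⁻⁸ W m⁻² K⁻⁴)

T_ss ≈ 130 K

Flux at 8.37 AU: S = 1361/8.37² = 19.4 W m⁻².
With no redistribution each surface element balances locally: S(1−A) = σT⁴.
T = [19.4 × 0.84 / 5.67×10⁻⁸]^(1/4) = (2.88×10⁸)^(1/4) = 130 K.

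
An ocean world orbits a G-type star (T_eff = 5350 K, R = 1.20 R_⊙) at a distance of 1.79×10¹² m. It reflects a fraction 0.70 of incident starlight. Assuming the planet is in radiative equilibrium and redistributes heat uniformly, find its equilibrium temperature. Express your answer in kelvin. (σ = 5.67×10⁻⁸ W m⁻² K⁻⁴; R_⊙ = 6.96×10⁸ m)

T_eq ≈ 60.5 K

R_⋆ = 1.20 × 6.96×10⁸ = 8.35×10⁸ m.
L = 4πR_⋆²σT_⋆⁴ = 4π(8.35×10⁸)² × 5.67×10⁻⁸ × (5350)⁴ = 4.07×10²⁶ W.
S = L/(4πd²) = 10.1 W m⁻².
Energy balance: absorbed = emitted ⇒ πR²·S(1−A) = 4πR²·σT_eq⁴, so T_eq⁴ = S(1−A)/(4σ).
T_eq = [10.1 × 0.30 / (4 × 5.67×10⁻⁸)]^(1/4) = (1.34×10⁷)^(1/4) = 60.5 K.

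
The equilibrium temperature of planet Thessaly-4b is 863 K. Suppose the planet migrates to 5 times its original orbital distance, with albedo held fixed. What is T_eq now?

T_eq ≈ 386 K

T_eq ∝ L^(1/4) · d^(−1/2).
T′ = 863 / 5^(1/2) = 386 K.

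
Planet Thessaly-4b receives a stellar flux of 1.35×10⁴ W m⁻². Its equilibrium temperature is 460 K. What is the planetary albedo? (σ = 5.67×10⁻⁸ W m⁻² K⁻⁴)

From T_eq⁴ = S(1−A)/(4σ): 1−A = 4σT_eq⁴/S.
1−A = 4 × 5.67×10⁻⁸ × (460)⁴ / 1.35×10⁴ = 0.752.

A ≈ 0.25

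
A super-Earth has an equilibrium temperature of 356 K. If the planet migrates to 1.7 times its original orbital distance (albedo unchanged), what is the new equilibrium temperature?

T_eq ∝ L^(1/4) · d^(−1/2).
T′ = 356 / 1.7^(1/2) = 273 K.

T_eq ≈ 273 K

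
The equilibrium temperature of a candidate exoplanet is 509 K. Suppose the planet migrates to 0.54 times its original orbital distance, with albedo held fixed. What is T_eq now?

T_eq ∝ L^(1/4) · d^(−1/2).
T′ = 509 / 0.54^(1/2) = 693 K.

T_eq ≈ 693 K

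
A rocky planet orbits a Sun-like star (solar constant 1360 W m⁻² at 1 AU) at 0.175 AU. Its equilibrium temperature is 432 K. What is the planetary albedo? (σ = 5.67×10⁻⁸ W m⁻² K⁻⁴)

Flux at 0.175 AU: S = 1360/0.175² = 4.44×10⁴ W m⁻².
From T_eq⁴ = S(1−A)/(4σ): 1−A = 4σT_eq⁴/S.
1−A = 4 × 5.67×10⁻⁸ × (432)⁴ / 4.44×10⁴ = 0.178.

A ≈ 0.82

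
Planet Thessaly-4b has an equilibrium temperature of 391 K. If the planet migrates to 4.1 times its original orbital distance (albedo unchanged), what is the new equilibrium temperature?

T_eq ≈ 193 K

T_eq ∝ L^(1/4) · d^(−1/2).
T′ = 391 / 4.1^(1/2) = 193 K.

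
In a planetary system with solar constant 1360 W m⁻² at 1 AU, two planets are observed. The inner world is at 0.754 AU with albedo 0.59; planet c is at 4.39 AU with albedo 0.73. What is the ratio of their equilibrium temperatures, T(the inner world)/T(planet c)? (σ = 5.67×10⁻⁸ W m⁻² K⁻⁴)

T_eq = [S₀(1−A)/(4σd²)]^(1/4), so T ∝ (1−A)^(1/4) / √d.
T₁ = [1360×0.41/(4×5.67×10⁻⁸×0.754²)]^(1/4) = 256.44 K.
T₂ = [1360×0.27/(4×5.67×10⁻⁸×4.39²)]^(1/4) = 95.74 K.

T₁/T₂ ≈ 2.679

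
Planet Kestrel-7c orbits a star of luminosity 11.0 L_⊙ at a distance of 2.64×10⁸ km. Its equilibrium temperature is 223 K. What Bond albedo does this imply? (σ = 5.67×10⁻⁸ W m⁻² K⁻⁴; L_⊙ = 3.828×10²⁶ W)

A ≈ 0.88

d = 2.64×10⁸ km = 2.64×10¹¹ m.
L = 11.0 × 3.828×10²⁶ = 4.21×10²⁷ W.
Flux: S = L/(4πd²) = 4.21×10²⁷/(4π×(2.64×10¹¹)²) = 4810 W m⁻².
From T_eq⁴ = S(1−A)/(4σ): 1−A = 4σT_eq⁴/S.
1−A = 4 × 5.67×10⁻⁸ × (223)⁴ / 4810 = 0.117.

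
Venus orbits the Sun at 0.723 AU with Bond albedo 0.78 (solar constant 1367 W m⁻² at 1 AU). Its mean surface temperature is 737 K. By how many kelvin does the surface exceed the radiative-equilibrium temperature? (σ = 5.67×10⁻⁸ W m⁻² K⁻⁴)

ΔT ≈ 512.6 K

S = 1367/0.723² = 2615 W m⁻².
T_eq = [S(1−A)/(4σ)]^(1/4) = [2615×0.22/(4×5.67×10⁻⁸)]^(1/4) = 224.4 K.
ΔT = T_surf − T_eq = 737 − 224.4.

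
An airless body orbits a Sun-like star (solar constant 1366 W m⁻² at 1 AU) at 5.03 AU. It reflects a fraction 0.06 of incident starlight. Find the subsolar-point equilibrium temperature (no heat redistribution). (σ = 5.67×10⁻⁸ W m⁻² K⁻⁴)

T_ss ≈ 173 K

Flux at 5.03 AU: S = 1366/5.03² = 54.0 W m⁻².
At the subsolar point the surface absorbs S(1−A) and emits σT⁴ per unit area — no factor of 4, since only the local patch is in balance.
T = [54.0 × 0.94 / 5.67×10⁻⁸]^(1/4) = (8.95×10⁸)^(1/4) = 173 K.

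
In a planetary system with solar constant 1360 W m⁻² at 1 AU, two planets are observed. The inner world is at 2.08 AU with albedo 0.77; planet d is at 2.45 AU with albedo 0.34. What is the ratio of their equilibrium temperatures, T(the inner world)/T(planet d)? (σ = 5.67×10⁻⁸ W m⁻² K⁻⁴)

T_eq = [S₀(1−A)/(4σd²)]^(1/4), so T ∝ (1−A)^(1/4) / √d.
T₁ = [1360×0.23/(4×5.67×10⁻⁸×2.08²)]^(1/4) = 133.62 K.
T₂ = [1360×0.66/(4×5.67×10⁻⁸×2.45²)]^(1/4) = 160.24 K.

T₁/T₂ ≈ 0.834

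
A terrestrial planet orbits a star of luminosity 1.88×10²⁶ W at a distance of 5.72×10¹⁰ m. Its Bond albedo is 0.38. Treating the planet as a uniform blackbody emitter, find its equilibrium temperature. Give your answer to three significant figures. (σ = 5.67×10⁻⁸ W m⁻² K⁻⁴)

Flux: S = L/(4πd²) = 1.88×10²⁶/(4π×(5.72×10¹⁰)²) = 4570 W m⁻².
Energy balance: absorbed = emitted ⇒ πR²·S(1−A) = 4πR²·σT_eq⁴, so T_eq⁴ = S(1−A)/(4σ).
T_eq = [4570 × 0.62 / (4 × 5.67×10⁻⁸)]^(1/4) = (1.25×10¹⁰)^(1/4) = 334 K.

T_eq ≈ 334 K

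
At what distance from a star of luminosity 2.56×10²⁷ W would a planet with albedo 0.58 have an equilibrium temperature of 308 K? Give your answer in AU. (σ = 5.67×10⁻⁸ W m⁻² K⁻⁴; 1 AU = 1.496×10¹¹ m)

From T_eq⁴ = L(1−A)/(16πσd²): d = √[L(1−A)/(16πσT_eq⁴)].
d = √[2.56×10²⁷ × 0.42 / (16π × 5.67×10⁻⁸ × (308)⁴)] = 2.05×10¹¹ m = 1.37 AU.

d ≈ 1.37 AU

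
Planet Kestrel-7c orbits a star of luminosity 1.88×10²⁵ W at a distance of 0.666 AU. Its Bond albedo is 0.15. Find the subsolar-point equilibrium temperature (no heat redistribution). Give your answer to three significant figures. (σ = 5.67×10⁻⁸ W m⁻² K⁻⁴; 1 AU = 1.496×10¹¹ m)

d = 0.666 AU = 9.96×10¹⁰ m.
Flux: S = L/(4πd²) = 1.88×10²⁵/(4π×(9.96×10¹⁰)²) = 151 W m⁻².
At the subsolar point the surface absorbs S(1−A) and emits σT⁴ per unit area — no factor of 4, since only the local patch is in balance.
T = [151 × 0.85 / 5.67×10⁻⁸]^(1/4) = (2.26×10⁹)^(1/4) = 218 K.

T_ss ≈ 218 K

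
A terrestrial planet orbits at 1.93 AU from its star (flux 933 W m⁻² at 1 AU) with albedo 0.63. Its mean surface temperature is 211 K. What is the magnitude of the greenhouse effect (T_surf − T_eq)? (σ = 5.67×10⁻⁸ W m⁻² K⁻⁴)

S = 933/1.93² = 250.5 W m⁻².
T_eq = [S(1−A)/(4σ)]^(1/4) = [250.5×0.37/(4×5.67×10⁻⁸)]^(1/4) = 142.2 K.
ΔT = T_surf − T_eq = 211 − 142.2.

ΔT ≈ 68.8 K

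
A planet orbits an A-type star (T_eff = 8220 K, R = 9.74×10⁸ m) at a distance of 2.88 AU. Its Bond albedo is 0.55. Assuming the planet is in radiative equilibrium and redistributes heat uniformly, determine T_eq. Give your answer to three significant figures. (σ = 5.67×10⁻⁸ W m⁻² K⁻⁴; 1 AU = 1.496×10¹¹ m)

T_eq ≈ 226 K

d = 2.88 AU = 4.31×10¹¹ m.
L = 4πR_⋆²σT_⋆⁴ = 4π(9.74×10⁸)² × 5.67×10⁻⁸ × (8220)⁴ = 3.09×10²⁷ W.
S = L/(4πd²) = 1320 W m⁻².
Energy balance: absorbed = emitted ⇒ πR²·S(1−A) = 4πR²·σT_eq⁴, so T_eq⁴ = S(1−A)/(4σ).
T_eq = [1320 × 0.45 / (4 × 5.67×10⁻⁸)]^(1/4) = (2.62×10⁹)^(1/4) = 226 K.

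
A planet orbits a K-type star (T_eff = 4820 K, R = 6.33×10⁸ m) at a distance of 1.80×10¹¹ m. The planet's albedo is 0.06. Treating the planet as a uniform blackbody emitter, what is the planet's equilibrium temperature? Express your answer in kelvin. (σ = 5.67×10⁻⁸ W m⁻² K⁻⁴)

T_eq ≈ 199 K

L = 4πR_⋆²σT_⋆⁴ = 4π(6.33×10⁸)² × 5.67×10⁻⁸ × (4820)⁴ = 1.54×10²⁶ W.
S = L/(4πd²) = 378 W m⁻².
Energy balance: absorbed = emitted ⇒ πR²·S(1−A) = 4πR²·σT_eq⁴, so T_eq⁴ = S(1−A)/(4σ).
T_eq = [378 × 0.94 / (4 × 5.67×10⁻⁸)]^(1/4) = (1.57×10⁹)^(1/4) = 199 K.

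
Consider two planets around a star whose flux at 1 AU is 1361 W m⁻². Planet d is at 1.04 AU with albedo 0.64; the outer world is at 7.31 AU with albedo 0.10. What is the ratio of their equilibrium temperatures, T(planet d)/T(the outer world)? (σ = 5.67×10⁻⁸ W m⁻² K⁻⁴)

T_eq = [S₀(1−A)/(4σd²)]^(1/4), so T ∝ (1−A)^(1/4) / √d.
T₁ = [1361×0.36/(4×5.67×10⁻⁸×1.04²)]^(1/4) = 211.40 K.
T₂ = [1361×0.90/(4×5.67×10⁻⁸×7.31²)]^(1/4) = 100.27 K.

T₁/T₂ ≈ 2.108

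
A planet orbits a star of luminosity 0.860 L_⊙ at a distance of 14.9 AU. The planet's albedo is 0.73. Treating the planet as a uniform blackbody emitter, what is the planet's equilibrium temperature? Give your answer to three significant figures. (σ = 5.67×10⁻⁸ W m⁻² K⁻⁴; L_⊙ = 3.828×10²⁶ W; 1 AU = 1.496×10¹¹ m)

T_eq ≈ 50.1 K

d = 14.9 AU = 2.23×10¹² m.
L = 0.860 × 3.828×10²⁶ = 3.29×10²⁶ W.
Flux: S = L/(4πd²) = 3.29×10²⁶/(4π×(2.23×10¹²)²) = 5.27 W m⁻².
Energy balance: absorbed = emitted ⇒ πR²·S(1−A) = 4πR²·σT_eq⁴, so T_eq⁴ = S(1−A)/(4σ).
T_eq = [5.27 × 0.27 / (4 × 5.67×10⁻⁸)]^(1/4) = (6.28×10⁶)^(1/4) = 50.1 K.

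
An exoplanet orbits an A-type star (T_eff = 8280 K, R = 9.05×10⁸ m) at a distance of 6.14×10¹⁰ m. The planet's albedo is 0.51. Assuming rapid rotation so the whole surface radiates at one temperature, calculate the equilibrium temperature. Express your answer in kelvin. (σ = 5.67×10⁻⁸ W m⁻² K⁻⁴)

L = 4πR_⋆²σT_⋆⁴ = 4π(9.05×10⁸)² × 5.67×10⁻⁸ × (8280)⁴ = 2.74×10²⁷ W.
S = L/(4πd²) = 5.79×10⁴ W m⁻².
Energy balance: absorbed = emitted ⇒ πR²·S(1−A) = 4πR²·σT_eq⁴, so T_eq⁴ = S(1−A)/(4σ).
T_eq = [5.79×10⁴ × 0.49 / (4 × 5.67×10⁻⁸)]^(1/4) = (1.25×10¹¹)^(1/4) = 595 K.

T_eq ≈ 595 K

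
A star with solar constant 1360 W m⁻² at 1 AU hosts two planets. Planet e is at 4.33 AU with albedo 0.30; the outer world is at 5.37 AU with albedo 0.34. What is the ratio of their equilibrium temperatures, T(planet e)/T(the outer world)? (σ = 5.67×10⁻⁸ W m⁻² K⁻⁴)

T_eq = [S₀(1−A)/(4σd²)]^(1/4), so T ∝ (1−A)^(1/4) / √d.
T₁ = [1360×0.70/(4×5.67×10⁻⁸×4.33²)]^(1/4) = 122.32 K.
T₂ = [1360×0.66/(4×5.67×10⁻⁸×5.37²)]^(1/4) = 108.24 K.

T₁/T₂ ≈ 1.130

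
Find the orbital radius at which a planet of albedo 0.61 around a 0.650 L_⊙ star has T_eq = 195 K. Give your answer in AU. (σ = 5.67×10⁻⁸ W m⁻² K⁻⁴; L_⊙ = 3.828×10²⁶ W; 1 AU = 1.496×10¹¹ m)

L = 0.650 × 3.828×10²⁶ = 2.49×10²⁶ W.
From T_eq⁴ = L(1−A)/(16πσd²): d = √[L(1−A)/(16πσT_eq⁴)].
d = √[2.49×10²⁶ × 0.39 / (16π × 5.67×10⁻⁸ × (195)⁴)] = 1.53×10¹¹ m = 1.03 AU.

d ≈ 1.03 AU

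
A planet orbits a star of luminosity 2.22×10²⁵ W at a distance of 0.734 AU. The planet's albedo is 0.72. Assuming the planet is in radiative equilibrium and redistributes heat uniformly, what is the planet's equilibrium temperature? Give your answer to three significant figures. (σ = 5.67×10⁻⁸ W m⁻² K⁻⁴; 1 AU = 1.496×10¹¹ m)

T_eq ≈ 116 K

d = 0.734 AU = 1.10×10¹¹ m.
Flux: S = L/(4πd²) = 2.22×10²⁵/(4π×(1.10×10¹¹)²) = 147 W m⁻².
Energy balance: absorbed = emitted ⇒ πR²·S(1−A) = 4πR²·σT_eq⁴, so T_eq⁴ = S(1−A)/(4σ).
T_eq = [147 × 0.28 / (4 × 5.67×10⁻⁸)]^(1/4) = (1.81×10⁸)^(1/4) = 116 K.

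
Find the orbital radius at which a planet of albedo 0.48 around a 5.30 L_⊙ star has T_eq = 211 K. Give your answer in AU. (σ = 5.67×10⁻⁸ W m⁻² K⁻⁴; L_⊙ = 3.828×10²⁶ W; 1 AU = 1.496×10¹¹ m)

L = 5.30 × 3.828×10²⁶ = 2.03×10²⁷ W.
From T_eq⁴ = L(1−A)/(16πσd²): d = √[L(1−A)/(16πσT_eq⁴)].
d = √[2.03×10²⁷ × 0.52 / (16π × 5.67×10⁻⁸ × (211)⁴)] = 4.32×10¹¹ m = 2.89 AU.

d ≈ 2.89 AU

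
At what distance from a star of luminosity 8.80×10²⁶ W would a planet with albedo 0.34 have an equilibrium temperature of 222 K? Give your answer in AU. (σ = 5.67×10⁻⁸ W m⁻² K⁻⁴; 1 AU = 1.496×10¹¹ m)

From T_eq⁴ = L(1−A)/(16πσd²): d = √[L(1−A)/(16πσT_eq⁴)].
d = √[8.80×10²⁶ × 0.66 / (16π × 5.67×10⁻⁸ × (222)⁴)] = 2.90×10¹¹ m = 1.94 AU.

d ≈ 1.94 AU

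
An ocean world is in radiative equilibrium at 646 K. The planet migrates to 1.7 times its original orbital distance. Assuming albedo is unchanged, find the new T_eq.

T_eq ≈ 495 K

T_eq ∝ L^(1/4) · d^(−1/2).
T′ = 646 / 1.7^(1/2) = 495 K.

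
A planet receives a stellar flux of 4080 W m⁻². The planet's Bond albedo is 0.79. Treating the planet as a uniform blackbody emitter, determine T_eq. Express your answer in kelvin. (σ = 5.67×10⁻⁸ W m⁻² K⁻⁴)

T_eq ≈ 248 K

Energy balance: absorbed = emitted ⇒ πR²·S(1−A) = 4πR²·σT_eq⁴, so T_eq⁴ = S(1−A)/(4σ).
T_eq = [4080 × 0.21 / (4 × 5.67×10⁻⁸)]^(1/4) = (3.78×10⁹)^(1/4) = 248 K.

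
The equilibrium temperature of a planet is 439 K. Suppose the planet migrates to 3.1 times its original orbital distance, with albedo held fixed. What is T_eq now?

T_eq ∝ L^(1/4) · d^(−1/2).
T′ = 439 / 3.1^(1/2) = 249 K.

T_eq ≈ 249 K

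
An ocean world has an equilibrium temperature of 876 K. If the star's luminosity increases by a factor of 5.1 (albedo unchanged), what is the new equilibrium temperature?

T_eq ∝ L^(1/4) · d^(−1/2).
T′ = 876 × 5.1^(1/4) = 1320 K.

T_eq ≈ 1320 K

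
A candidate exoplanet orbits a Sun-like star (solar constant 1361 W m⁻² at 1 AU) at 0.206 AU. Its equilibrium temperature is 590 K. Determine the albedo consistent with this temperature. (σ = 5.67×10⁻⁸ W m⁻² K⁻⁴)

Flux at 0.206 AU: S = 1361/0.206² = 3.21×10⁴ W m⁻².
From T_eq⁴ = S(1−A)/(4σ): 1−A = 4σT_eq⁴/S.
1−A = 4 × 5.67×10⁻⁸ × (590)⁴ / 3.21×10⁴ = 0.857.

A ≈ 0.14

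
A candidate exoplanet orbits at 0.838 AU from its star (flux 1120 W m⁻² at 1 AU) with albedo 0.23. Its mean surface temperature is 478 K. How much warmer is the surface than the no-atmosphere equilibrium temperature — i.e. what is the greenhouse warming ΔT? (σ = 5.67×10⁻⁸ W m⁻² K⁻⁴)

S = 1120/0.838² = 1595 W m⁻².
T_eq = [S(1−A)/(4σ)]^(1/4) = [1595×0.77/(4×5.67×10⁻⁸)]^(1/4) = 271.3 K.
ΔT = T_surf − T_eq = 478 − 271.3.

ΔT ≈ 206.7 K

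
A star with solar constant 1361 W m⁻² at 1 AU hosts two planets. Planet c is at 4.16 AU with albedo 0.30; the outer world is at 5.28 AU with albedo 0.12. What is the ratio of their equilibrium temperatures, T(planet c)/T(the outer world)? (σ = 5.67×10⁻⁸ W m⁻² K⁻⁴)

T_eq = [S₀(1−A)/(4σd²)]^(1/4), so T ∝ (1−A)^(1/4) / √d.
T₁ = [1361×0.70/(4×5.67×10⁻⁸×4.16²)]^(1/4) = 124.82 K.
T₂ = [1361×0.88/(4×5.67×10⁻⁸×5.28²)]^(1/4) = 117.32 K.

T₁/T₂ ≈ 1.064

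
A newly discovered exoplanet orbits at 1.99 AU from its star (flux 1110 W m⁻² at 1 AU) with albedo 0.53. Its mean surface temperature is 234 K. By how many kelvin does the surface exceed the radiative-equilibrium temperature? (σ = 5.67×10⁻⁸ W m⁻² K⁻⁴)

S = 1110/1.99² = 280.3 W m⁻².
T_eq = [S(1−A)/(4σ)]^(1/4) = [280.3×0.47/(4×5.67×10⁻⁸)]^(1/4) = 155.2 K.
ΔT = T_surf − T_eq = 234 − 155.2.

ΔT ≈ 78.8 K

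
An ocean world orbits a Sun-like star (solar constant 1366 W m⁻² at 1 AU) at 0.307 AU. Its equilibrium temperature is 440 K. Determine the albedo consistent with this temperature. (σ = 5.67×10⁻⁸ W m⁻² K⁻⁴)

Flux at 0.307 AU: S = 1366/0.307² = 1.45×10⁴ W m⁻².
From T_eq⁴ = S(1−A)/(4σ): 1−A = 4σT_eq⁴/S.
1−A = 4 × 5.67×10⁻⁸ × (440)⁴ / 1.45×10⁴ = 0.587.

A ≈ 0.41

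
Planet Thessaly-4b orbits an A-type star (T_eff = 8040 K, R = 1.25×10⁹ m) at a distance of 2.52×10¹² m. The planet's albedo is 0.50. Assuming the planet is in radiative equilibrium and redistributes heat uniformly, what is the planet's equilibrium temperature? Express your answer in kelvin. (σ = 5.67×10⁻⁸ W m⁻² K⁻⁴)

L = 4πR_⋆²σT_⋆⁴ = 4π(1.25×10⁹)² × 5.67×10⁻⁸ × (8040)⁴ = 4.65×10²⁷ W.
S = L/(4πd²) = 58.3 W m⁻².
Energy balance: absorbed = emitted ⇒ πR²·S(1−A) = 4πR²·σT_eq⁴, so T_eq⁴ = S(1−A)/(4σ).
T_eq = [58.3 × 0.50 / (4 × 5.67×10⁻⁸)]^(1/4) = (1.29×10⁸)^(1/4) = 106 K.

T_eq ≈ 106 K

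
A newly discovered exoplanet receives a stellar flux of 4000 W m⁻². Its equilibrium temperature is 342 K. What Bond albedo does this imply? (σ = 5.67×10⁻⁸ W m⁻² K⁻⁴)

A ≈ 0.22

From T_eq⁴ = S(1−A)/(4σ): 1−A = 4σT_eq⁴/S.
1−A = 4 × 5.67×10⁻⁸ × (342)⁴ / 4000 = 0.776.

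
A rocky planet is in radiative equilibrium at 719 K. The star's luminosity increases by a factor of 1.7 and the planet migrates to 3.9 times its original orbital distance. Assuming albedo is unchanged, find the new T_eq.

T_eq ≈ 416 K

T_eq ∝ L^(1/4) · d^(−1/2).
T′ = 719 × 1.7^(1/4) / 3.9^(1/2) = 416 K.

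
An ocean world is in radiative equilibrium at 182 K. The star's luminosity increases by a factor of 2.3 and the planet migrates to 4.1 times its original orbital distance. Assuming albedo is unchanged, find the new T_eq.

T_eq ≈ 111 K

T_eq ∝ L^(1/4) · d^(−1/2).
T′ = 182 × 2.3^(1/4) / 4.1^(1/2) = 111 K.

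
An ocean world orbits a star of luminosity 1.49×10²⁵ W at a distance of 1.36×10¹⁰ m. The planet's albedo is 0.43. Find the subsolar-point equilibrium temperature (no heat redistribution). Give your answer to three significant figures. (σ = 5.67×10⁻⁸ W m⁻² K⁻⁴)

Flux: S = L/(4πd²) = 1.49×10²⁵/(4π×(1.36×10¹⁰)²) = 6410 W m⁻².
At the subsolar point the surface absorbs S(1−A) and emits σT⁴ per unit area — no factor of 4, since only the local patch is in balance.
T = [6410 × 0.57 / 5.67×10⁻⁸]^(1/4) = (6.44×10¹⁰)^(1/4) = 504 K.

T_ss ≈ 504 K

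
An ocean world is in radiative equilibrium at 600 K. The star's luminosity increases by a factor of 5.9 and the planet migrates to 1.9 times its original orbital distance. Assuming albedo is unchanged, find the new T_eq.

T_eq ∝ L^(1/4) · d^(−1/2).
T′ = 600 × 5.9^(1/4) / 1.9^(1/2) = 678 K.

T_eq ≈ 678 K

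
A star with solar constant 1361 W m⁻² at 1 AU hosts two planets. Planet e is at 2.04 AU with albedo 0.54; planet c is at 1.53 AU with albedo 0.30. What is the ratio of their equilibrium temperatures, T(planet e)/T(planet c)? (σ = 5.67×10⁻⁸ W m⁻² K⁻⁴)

T₁/T₂ ≈ 0.780

T_eq = [S₀(1−A)/(4σd²)]^(1/4), so T ∝ (1−A)^(1/4) / √d.
T₁ = [1361×0.46/(4×5.67×10⁻⁸×2.04²)]^(1/4) = 160.48 K.
T₂ = [1361×0.70/(4×5.67×10⁻⁸×1.53²)]^(1/4) = 205.82 K.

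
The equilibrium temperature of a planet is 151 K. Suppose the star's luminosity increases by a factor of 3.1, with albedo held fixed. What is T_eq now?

T_eq ∝ L^(1/4) · d^(−1/2).
T′ = 151 × 3.1^(1/4) = 200 K.

T_eq ≈ 200 K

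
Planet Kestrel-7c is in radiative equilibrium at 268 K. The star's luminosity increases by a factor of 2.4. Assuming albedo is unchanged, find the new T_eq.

T_eq ∝ L^(1/4) · d^(−1/2).
T′ = 268 × 2.4^(1/4) = 334 K.

T_eq ≈ 334 K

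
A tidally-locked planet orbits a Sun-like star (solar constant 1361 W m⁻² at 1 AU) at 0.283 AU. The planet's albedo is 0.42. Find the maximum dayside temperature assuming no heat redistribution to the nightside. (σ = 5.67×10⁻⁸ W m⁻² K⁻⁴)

Flux at 0.283 AU: S = 1361/0.283² = 1.70×10⁴ W m⁻².
With no redistribution each surface element balances locally: S(1−A) = σT⁴.
T = [1.70×10⁴ × 0.58 / 5.67×10⁻⁸]^(1/4) = (1.74×10¹¹)^(1/4) = 646 K.

T_ss ≈ 646 K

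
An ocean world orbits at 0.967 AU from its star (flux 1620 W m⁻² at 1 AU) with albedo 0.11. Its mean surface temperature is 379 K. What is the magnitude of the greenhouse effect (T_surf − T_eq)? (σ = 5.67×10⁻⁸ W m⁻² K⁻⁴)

ΔT ≈ 91.9 K

S = 1620/0.967² = 1732 W m⁻².
T_eq = [S(1−A)/(4σ)]^(1/4) = [1732×0.89/(4×5.67×10⁻⁸)]^(1/4) = 287.1 K.
ΔT = T_surf − T_eq = 379 − 287.1.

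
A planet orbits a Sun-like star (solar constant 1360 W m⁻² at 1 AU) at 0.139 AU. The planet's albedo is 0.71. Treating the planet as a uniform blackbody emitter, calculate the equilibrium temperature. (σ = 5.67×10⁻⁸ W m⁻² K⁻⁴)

T_eq ≈ 548 K

Flux at 0.139 AU: S = 1360/0.139² = 7.04×10⁴ W m⁻².
Energy balance: absorbed = emitted ⇒ πR²·S(1−A) = 4πR²·σT_eq⁴, so T_eq⁴ = S(1−A)/(4σ).
T_eq = [7.04×10⁴ × 0.29 / (4 × 5.67×10⁻⁸)]^(1/4) = (9.00×10¹⁰)^(1/4) = 548 K.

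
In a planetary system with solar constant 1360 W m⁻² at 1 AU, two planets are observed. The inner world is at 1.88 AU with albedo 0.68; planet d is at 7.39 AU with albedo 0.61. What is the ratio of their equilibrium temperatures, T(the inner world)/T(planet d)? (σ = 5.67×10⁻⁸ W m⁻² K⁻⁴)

T₁/T₂ ≈ 1.887

T_eq = [S₀(1−A)/(4σd²)]^(1/4), so T ∝ (1−A)^(1/4) / √d.
T₁ = [1360×0.32/(4×5.67×10⁻⁸×1.88²)]^(1/4) = 152.64 K.
T₂ = [1360×0.39/(4×5.67×10⁻⁸×7.39²)]^(1/4) = 80.89 K.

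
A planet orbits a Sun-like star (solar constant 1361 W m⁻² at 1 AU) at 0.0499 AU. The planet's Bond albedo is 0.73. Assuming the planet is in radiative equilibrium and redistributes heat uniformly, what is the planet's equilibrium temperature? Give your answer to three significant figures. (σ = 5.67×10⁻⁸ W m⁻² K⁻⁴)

Flux at 0.0499 AU: S = 1361/0.0499² = 5.47×10⁵ W m⁻².
Energy balance: absorbed = emitted ⇒ πR²·S(1−A) = 4πR²·σT_eq⁴, so T_eq⁴ = S(1−A)/(4σ).
T_eq = [5.47×10⁵ × 0.27 / (4 × 5.67×10⁻⁸)]^(1/4) = (6.51×10¹¹)^(1/4) = 898 K.

T_eq ≈ 898 K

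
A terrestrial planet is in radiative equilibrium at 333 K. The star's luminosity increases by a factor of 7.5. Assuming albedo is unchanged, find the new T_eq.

T_eq ∝ L^(1/4) · d^(−1/2).
T′ = 333 × 7.5^(1/4) = 551 K.

T_eq ≈ 551 K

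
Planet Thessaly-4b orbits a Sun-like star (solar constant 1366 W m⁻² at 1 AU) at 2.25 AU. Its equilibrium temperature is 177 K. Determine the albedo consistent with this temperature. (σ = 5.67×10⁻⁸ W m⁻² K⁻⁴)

A ≈ 0.18

Flux at 2.25 AU: S = 1366/2.25² = 270 W m⁻².
From T_eq⁴ = S(1−A)/(4σ): 1−A = 4σT_eq⁴/S.
1−A = 4 × 5.67×10⁻⁸ × (177)⁴ / 270 = 0.825.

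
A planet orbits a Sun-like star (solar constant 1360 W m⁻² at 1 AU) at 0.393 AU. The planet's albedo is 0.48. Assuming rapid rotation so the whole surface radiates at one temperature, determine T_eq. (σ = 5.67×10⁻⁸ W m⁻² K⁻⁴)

Flux at 0.393 AU: S = 1360/0.393² = 8810 W m⁻².
Energy balance: absorbed = emitted ⇒ πR²·S(1−A) = 4πR²·σT_eq⁴, so T_eq⁴ = S(1−A)/(4σ).
T_eq = [8810 × 0.52 / (4 × 5.67×10⁻⁸)]^(1/4) = (2.02×10¹⁰)^(1/4) = 377 K.

T_eq ≈ 377 K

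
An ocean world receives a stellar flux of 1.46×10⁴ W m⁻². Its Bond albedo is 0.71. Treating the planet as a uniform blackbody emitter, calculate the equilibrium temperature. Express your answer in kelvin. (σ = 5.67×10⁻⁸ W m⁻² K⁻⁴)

Energy balance: absorbed = emitted ⇒ πR²·S(1−A) = 4πR²·σT_eq⁴, so T_eq⁴ = S(1−A)/(4σ).
T_eq = [1.46×10⁴ × 0.29 / (4 × 5.67×10⁻⁸)]^(1/4) = (1.87×10¹⁰)^(1/4) = 370 K.

T_eq ≈ 370 K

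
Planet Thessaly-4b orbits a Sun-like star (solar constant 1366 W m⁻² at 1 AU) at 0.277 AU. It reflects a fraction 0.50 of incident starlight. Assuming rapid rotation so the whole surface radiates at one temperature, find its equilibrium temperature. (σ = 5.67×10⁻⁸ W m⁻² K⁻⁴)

T_eq ≈ 445 K

Flux at 0.277 AU: S = 1366/0.277² = 1.78×10⁴ W m⁻².
Energy balance: absorbed = emitted ⇒ πR²·S(1−A) = 4πR²·σT_eq⁴, so T_eq⁴ = S(1−A)/(4σ).
T_eq = [1.78×10⁴ × 0.50 / (4 × 5.67×10⁻⁸)]^(1/4) = (3.92×10¹⁰)^(1/4) = 445 K.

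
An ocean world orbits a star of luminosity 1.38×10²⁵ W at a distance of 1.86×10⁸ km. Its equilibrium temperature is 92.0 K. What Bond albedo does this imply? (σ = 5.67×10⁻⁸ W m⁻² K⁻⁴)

d = 1.86×10⁸ km = 1.86×10¹¹ m.
Flux: S = L/(4πd²) = 1.38×10²⁵/(4π×(1.86×10¹¹)²) = 31.7 W m⁻².
From T_eq⁴ = S(1−A)/(4σ): 1−A = 4σT_eq⁴/S.
1−A = 4 × 5.67×10⁻⁸ × (92.0)⁴ / 31.7 = 0.512.

A ≈ 0.49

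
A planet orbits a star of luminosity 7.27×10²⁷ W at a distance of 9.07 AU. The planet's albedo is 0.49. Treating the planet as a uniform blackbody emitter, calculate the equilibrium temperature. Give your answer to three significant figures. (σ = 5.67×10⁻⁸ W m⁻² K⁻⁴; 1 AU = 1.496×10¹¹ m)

d = 9.07 AU = 1.36×10¹² m.
Flux: S = L/(4πd²) = 7.27×10²⁷/(4π×(1.36×10¹²)²) = 314 W m⁻².
Energy balance: absorbed = emitted ⇒ πR²·S(1−A) = 4πR²·σT_eq⁴, so T_eq⁴ = S(1−A)/(4σ).
T_eq = [314 × 0.51 / (4 × 5.67×10⁻⁸)]^(1/4) = (7.07×10⁸)^(1/4) = 163 K.

T_eq ≈ 163 K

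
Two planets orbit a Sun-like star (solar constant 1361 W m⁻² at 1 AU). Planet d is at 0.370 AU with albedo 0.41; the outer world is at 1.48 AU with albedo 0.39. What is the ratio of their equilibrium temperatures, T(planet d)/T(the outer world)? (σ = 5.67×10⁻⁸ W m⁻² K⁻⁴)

T₁/T₂ ≈ 1.983

T_eq = [S₀(1−A)/(4σd²)]^(1/4), so T ∝ (1−A)^(1/4) / √d.
T₁ = [1361×0.59/(4×5.67×10⁻⁸×0.370²)]^(1/4) = 401.02 K.
T₂ = [1361×0.61/(4×5.67×10⁻⁸×1.48²)]^(1/4) = 202.19 K.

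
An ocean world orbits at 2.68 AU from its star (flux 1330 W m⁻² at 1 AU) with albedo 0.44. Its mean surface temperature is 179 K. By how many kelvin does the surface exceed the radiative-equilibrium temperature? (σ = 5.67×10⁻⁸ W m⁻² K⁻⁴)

S = 1330/2.68² = 185.2 W m⁻².
T_eq = [S(1−A)/(4σ)]^(1/4) = [185.2×0.56/(4×5.67×10⁻⁸)]^(1/4) = 146.2 K.
ΔT = T_surf − T_eq = 179 − 146.2.

ΔT ≈ 32.8 K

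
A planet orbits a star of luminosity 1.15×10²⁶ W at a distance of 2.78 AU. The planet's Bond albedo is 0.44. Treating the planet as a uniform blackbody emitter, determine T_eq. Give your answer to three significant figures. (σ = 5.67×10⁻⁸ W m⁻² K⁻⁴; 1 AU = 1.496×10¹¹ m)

d = 2.78 AU = 4.16×10¹¹ m.
Flux: S = L/(4πd²) = 1.15×10²⁶/(4π×(4.16×10¹¹)²) = 52.9 W m⁻².
Energy balance: absorbed = emitted ⇒ πR²·S(1−A) = 4πR²·σT_eq⁴, so T_eq⁴ = S(1−A)/(4σ).
T_eq = [52.9 × 0.56 / (4 × 5.67×10⁻⁸)]^(1/4) = (1.31×10⁸)^(1/4) = 107 K.

T_eq ≈ 107 K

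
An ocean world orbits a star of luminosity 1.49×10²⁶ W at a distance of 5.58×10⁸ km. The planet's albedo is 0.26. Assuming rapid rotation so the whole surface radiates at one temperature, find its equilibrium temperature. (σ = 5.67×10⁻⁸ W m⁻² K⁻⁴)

T_eq ≈ 106 K

d = 5.58×10⁸ km = 5.58×10¹¹ m.
Flux: S = L/(4πd²) = 1.49×10²⁶/(4π×(5.58×10¹¹)²) = 38.1 W m⁻².
Energy balance: absorbed = emitted ⇒ πR²·S(1−A) = 4πR²·σT_eq⁴, so T_eq⁴ = S(1−A)/(4σ).
T_eq = [38.1 × 0.74 / (4 × 5.67×10⁻⁸)]^(1/4) = (1.24×10⁸)^(1/4) = 106 K.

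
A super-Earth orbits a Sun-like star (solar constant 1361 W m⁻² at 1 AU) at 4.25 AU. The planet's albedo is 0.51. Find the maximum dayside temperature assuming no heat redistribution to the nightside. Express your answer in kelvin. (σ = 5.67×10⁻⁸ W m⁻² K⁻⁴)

T_ss ≈ 160 K

Flux at 4.25 AU: S = 1361/4.25² = 75.3 W m⁻².
With no redistribution each surface element balances locally: S(1−A) = σT⁴.
T = [75.3 × 0.49 / 5.67×10⁻⁸]^(1/4) = (6.51×10⁸)^(1/4) = 160 K.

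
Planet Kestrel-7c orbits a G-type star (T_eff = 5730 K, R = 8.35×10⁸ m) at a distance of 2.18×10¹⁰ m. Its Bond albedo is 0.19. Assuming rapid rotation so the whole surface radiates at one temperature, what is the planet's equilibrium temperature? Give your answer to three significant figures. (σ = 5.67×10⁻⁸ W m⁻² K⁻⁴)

L = 4πR_⋆²σT_⋆⁴ = 4π(8.35×10⁸)² × 5.67×10⁻⁸ × (5730)⁴ = 5.36×10²⁶ W.
S = L/(4πd²) = 8.97×10⁴ W m⁻².
Energy balance: absorbed = emitted ⇒ πR²·S(1−A) = 4πR²·σT_eq⁴, so T_eq⁴ = S(1−A)/(4σ).
T_eq = [8.97×10⁴ × 0.81 / (4 × 5.67×10⁻⁸)]^(1/4) = (3.20×10¹¹)^(1/4) = 752 K.

T_eq ≈ 752 K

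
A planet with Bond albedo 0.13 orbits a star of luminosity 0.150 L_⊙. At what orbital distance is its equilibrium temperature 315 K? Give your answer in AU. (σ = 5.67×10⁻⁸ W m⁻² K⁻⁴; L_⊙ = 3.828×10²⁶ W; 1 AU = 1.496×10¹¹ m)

d ≈ 0.282 AU

L = 0.150 × 3.828×10²⁶ = 5.74×10²⁵ W.
From T_eq⁴ = L(1−A)/(16πσd²): d = √[L(1−A)/(16πσT_eq⁴)].
d = √[5.74×10²⁵ × 0.87 / (16π × 5.67×10⁻⁸ × (315)⁴)] = 4.22×10¹⁰ m = 0.282 AU.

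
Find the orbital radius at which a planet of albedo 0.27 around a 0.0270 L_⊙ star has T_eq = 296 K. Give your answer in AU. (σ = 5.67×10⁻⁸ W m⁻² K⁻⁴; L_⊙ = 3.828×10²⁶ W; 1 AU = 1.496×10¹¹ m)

d ≈ 0.124 AU

L = 0.0270 × 3.828×10²⁶ = 1.03×10²⁵ W.
From T_eq⁴ = L(1−A)/(16πσd²): d = √[L(1−A)/(16πσT_eq⁴)].
d = √[1.03×10²⁵ × 0.73 / (16π × 5.67×10⁻⁸ × (296)⁴)] = 1.86×10¹⁰ m = 0.124 AU.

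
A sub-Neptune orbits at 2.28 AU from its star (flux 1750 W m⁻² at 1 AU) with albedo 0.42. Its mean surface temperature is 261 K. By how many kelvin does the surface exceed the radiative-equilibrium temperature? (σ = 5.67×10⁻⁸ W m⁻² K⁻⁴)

ΔT ≈ 89.7 K

S = 1750/2.28² = 336.6 W m⁻².
T_eq = [S(1−A)/(4σ)]^(1/4) = [336.6×0.58/(4×5.67×10⁻⁸)]^(1/4) = 171.3 K.
ΔT = T_surf − T_eq = 261 − 171.3.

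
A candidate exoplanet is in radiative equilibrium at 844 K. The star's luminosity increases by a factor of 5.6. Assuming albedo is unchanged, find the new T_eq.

T_eq ≈ 1300 K

T_eq ∝ L^(1/4) · d^(−1/2).
T′ = 844 × 5.6^(1/4) = 1300 K.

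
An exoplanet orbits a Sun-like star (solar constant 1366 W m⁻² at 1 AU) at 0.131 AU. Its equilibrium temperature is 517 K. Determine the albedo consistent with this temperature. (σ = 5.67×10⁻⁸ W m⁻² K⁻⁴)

A ≈ 0.80

Flux at 0.131 AU: S = 1366/0.131² = 7.96×10⁴ W m⁻².
From T_eq⁴ = S(1−A)/(4σ): 1−A = 4σT_eq⁴/S.
1−A = 4 × 5.67×10⁻⁸ × (517)⁴ / 7.96×10⁴ = 0.204.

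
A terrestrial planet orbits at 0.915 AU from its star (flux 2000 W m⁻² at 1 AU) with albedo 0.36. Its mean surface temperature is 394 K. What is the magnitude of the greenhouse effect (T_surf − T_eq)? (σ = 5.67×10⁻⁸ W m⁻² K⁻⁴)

S = 2000/0.915² = 2389 W m⁻².
T_eq = [S(1−A)/(4σ)]^(1/4) = [2389×0.64/(4×5.67×10⁻⁸)]^(1/4) = 286.5 K.
ΔT = T_surf − T_eq = 394 − 286.5.

ΔT ≈ 107.5 K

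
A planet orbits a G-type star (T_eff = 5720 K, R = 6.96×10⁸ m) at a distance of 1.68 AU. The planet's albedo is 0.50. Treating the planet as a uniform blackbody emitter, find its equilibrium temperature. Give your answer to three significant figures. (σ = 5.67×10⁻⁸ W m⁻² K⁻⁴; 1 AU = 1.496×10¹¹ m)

d = 1.68 AU = 2.51×10¹¹ m.
L = 4πR_⋆²σT_⋆⁴ = 4π(6.96×10⁸)² × 5.67×10⁻⁸ × (5720)⁴ = 3.69×10²⁶ W.
S = L/(4πd²) = 465 W m⁻².
Energy balance: absorbed = emitted ⇒ πR²·S(1−A) = 4πR²·σT_eq⁴, so T_eq⁴ = S(1−A)/(4σ).
T_eq = [465 × 0.50 / (4 × 5.67×10⁻⁸)]^(1/4) = (1.03×10⁹)^(1/4) = 179 K.

T_eq ≈ 179 K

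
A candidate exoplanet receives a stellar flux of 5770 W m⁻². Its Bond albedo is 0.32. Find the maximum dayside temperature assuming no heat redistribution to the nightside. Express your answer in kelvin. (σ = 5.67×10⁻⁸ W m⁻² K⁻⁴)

T_ss ≈ 513 K

With no redistribution each surface element balances locally: S(1−A) = σT⁴.
T = [5770 × 0.68 / 5.67×10⁻⁸]^(1/4) = (6.92×10¹⁰)^(1/4) = 513 K.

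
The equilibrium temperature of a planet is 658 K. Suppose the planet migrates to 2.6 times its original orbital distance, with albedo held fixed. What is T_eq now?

T_eq ≈ 408 K

T_eq ∝ L^(1/4) · d^(−1/2).
T′ = 658 / 2.6^(1/2) = 408 K.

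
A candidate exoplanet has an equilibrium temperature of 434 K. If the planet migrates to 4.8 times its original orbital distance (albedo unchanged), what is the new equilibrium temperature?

T_eq ∝ L^(1/4) · d^(−1/2).
T′ = 434 / 4.8^(1/2) = 198 K.

T_eq ≈ 198 K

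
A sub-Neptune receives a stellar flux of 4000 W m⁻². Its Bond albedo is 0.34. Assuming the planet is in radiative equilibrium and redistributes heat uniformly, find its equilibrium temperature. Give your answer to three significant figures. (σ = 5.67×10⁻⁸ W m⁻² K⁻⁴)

T_eq ≈ 328 K

Energy balance: absorbed = emitted ⇒ πR²·S(1−A) = 4πR²·σT_eq⁴, so T_eq⁴ = S(1−A)/(4σ).
T_eq = [4000 × 0.66 / (4 × 5.67×10⁻⁸)]^(1/4) = (1.16×10¹⁰)^(1/4) = 328 K.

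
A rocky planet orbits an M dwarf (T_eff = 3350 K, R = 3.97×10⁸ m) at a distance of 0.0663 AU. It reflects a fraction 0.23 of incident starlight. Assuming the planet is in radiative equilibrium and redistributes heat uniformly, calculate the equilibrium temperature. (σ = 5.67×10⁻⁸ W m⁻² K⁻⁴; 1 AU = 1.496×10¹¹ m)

d = 0.0663 AU = 9.92×10⁹ m.
L = 4πR_⋆²σT_⋆⁴ = 4π(3.97×10⁸)² × 5.67×10⁻⁸ × (3350)⁴ = 1.41×10²⁵ W.
S = L/(4πd²) = 1.14×10⁴ W m⁻².
Energy balance: absorbed = emitted ⇒ πR²·S(1−A) = 4πR²·σT_eq⁴, so T_eq⁴ = S(1−A)/(4σ).
T_eq = [1.14×10⁴ × 0.77 / (4 × 5.67×10⁻⁸)]^(1/4) = (3.88×10¹⁰)^(1/4) = 444 K.

T_eq ≈ 444 K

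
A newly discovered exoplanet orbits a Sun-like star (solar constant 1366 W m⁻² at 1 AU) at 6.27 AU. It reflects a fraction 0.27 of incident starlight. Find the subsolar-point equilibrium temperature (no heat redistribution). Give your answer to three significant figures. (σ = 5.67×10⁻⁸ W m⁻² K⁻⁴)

Flux at 6.27 AU: S = 1366/6.27² = 34.7 W m⁻².
At the subsolar point the surface absorbs S(1−A) and emits σT⁴ per unit area — no factor of 4, since only the local patch is in balance.
T = [34.7 × 0.73 / 5.67×10⁻⁸]^(1/4) = (4.47×10⁸)^(1/4) = 145 K.

T_ss ≈ 145 K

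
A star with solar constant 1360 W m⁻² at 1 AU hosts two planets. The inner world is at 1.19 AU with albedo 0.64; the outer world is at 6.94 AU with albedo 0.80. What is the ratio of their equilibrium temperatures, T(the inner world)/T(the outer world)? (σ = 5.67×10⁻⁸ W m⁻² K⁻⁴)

T₁/T₂ ≈ 2.797

T_eq = [S₀(1−A)/(4σd²)]^(1/4), so T ∝ (1−A)^(1/4) / √d.
T₁ = [1360×0.36/(4×5.67×10⁻⁸×1.19²)]^(1/4) = 197.60 K.
T₂ = [1360×0.20/(4×5.67×10⁻⁸×6.94²)]^(1/4) = 70.64 K.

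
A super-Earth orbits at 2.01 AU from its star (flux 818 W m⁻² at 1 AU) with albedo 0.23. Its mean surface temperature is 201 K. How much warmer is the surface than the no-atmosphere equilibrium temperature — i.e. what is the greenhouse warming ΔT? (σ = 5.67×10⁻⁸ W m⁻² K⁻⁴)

ΔT ≈ 39.1 K

S = 818/2.01² = 202.5 W m⁻².
T_eq = [S(1−A)/(4σ)]^(1/4) = [202.5×0.77/(4×5.67×10⁻⁸)]^(1/4) = 161.9 K.
ΔT = T_surf − T_eq = 201 − 161.9.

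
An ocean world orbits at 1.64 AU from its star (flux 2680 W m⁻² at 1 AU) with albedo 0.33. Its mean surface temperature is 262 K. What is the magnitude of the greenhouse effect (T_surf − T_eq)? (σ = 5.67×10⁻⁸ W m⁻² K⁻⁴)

ΔT ≈ 29.1 K

S = 2680/1.64² = 996.4 W m⁻².
T_eq = [S(1−A)/(4σ)]^(1/4) = [996.4×0.67/(4×5.67×10⁻⁸)]^(1/4) = 232.9 K.
ΔT = T_surf − T_eq = 262 − 232.9.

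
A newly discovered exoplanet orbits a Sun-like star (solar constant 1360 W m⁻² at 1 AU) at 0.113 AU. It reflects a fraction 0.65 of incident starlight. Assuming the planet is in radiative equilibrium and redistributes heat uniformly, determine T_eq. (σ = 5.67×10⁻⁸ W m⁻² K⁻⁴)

Flux at 0.113 AU: S = 1360/0.113² = 1.07×10⁵ W m⁻².
Energy balance: absorbed = emitted ⇒ πR²·S(1−A) = 4πR²·σT_eq⁴, so T_eq⁴ = S(1−A)/(4σ).
T_eq = [1.07×10⁵ × 0.35 / (4 × 5.67×10⁻⁸)]^(1/4) = (1.64×10¹¹)^(1/4) = 637 K.

T_eq ≈ 637 K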